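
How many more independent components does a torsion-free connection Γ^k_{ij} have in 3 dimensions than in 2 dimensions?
Independent components in n dimensions: n × n(n+1)/2 = n^2(n+1)/2.
3D: 3 × 6 = 18
2D: 2 × 3 = 6
Difference = 18 - 6 = 12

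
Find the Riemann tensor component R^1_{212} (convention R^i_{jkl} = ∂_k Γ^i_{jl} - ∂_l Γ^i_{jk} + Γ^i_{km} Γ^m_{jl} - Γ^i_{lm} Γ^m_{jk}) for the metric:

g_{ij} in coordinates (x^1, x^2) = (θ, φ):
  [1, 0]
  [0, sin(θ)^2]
Non-zero Christoffel symbols (Γ^k_{ij} = Γ^k_{ji}):
Γ^θ_{φ φ} = -sin(2*θ)/2
Γ^φ_{θ φ} = 1/tan(θ)
R^θ_{φ θ φ} = ∂_θ Γ^θ_{φ φ} - ∂_φ Γ^θ_{φ θ} + Γ^θ_{θ m} Γ^m_{φ φ} - Γ^θ_{φ m} Γ^m_{φ θ}
  = (-cos(2*θ)) - (0) + (0) - (-cos(θ)^2) = sin(θ)^2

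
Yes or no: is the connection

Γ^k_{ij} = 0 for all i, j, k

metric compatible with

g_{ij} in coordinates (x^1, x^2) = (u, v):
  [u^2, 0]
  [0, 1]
Using ∇_k g_{ij} = ∂_k g_{ij} - Γ^m_{ki} g_{mj} - Γ^m_{kj} g_{im}:
∇_u g_{uu} = (2*u) - (0) - (0) = 2*u ≠ 0
So the connection is not metric compatible (it is not the Levi-Civita connection).
No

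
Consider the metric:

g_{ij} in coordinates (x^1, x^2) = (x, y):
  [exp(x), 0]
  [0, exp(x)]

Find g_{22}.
With x^1 = x, x^2 = y, g_{22} = g_{yy} is the row-2, column-2 entry of the matrix.
g_{22} = exp(x)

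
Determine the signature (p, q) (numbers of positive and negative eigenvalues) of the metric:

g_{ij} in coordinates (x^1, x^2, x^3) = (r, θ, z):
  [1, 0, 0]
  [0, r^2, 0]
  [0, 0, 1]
The metric is diagonal, so its eigenvalues are the diagonal entries: 1, r^2, 1 (at a generic point, where coordinate-dependent entries are positive).
3 positive, 0 negative.
(3, 0) - Riemannian (positive definite)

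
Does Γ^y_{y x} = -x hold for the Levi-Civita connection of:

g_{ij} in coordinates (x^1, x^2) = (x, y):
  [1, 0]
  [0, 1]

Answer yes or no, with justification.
Γ^y_{y x} = (1/2) g^{yy} (∂_y g_{yx} + ∂_x g_{yy} - ∂_y g_{yx}) = (1/2)(1)((0) + (0) - (0)) = 0
This differs from the proposed value -x.
No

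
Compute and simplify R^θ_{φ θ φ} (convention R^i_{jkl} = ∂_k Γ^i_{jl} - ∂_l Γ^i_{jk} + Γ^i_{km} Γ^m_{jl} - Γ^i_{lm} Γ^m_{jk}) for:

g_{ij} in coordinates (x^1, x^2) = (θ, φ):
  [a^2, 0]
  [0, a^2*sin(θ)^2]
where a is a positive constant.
Non-zero Christoffel symbols (Γ^k_{ij} = Γ^k_{ji}):
Γ^θ_{φ φ} = -sin(2*θ)/2
Γ^φ_{θ φ} = 1/tan(θ)
R^θ_{φ θ φ} = ∂_θ Γ^θ_{φ φ} - ∂_φ Γ^θ_{φ θ} + Γ^θ_{θ m} Γ^m_{φ φ} - Γ^θ_{φ m} Γ^m_{φ θ}
  = (-cos(2*θ)) - (0) + (0) - (-cos(θ)^2) = sin(θ)^2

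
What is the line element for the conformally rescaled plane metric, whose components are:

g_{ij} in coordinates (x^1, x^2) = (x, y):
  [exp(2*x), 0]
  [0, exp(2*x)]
ds^2 = g_{ij} dx^i dx^j; only the non-zero components contribute.
ds^2 = exp(2*x) dx^2 + exp(2*x) dy^2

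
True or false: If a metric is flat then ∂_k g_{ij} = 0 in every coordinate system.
Flatness means R^i_{jkl} = 0; the components can still vary, e.g. the flat plane in polar coordinates has g_{θθ} = r^2.
False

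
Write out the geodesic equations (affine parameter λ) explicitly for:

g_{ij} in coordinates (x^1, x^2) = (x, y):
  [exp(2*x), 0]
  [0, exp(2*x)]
Geodesic equation: d^2x^k/dλ^2 + Γ^k_{ij} (dx^i/dλ)(dx^j/dλ) = 0.
Non-zero Christoffel symbols:
Γ^x_{x x} = 1
Γ^x_{y y} = -1
Γ^y_{x y} = 1
Substituting (the symmetric pair Γ^k_{ij}, Γ^k_{ji} combines into a factor 2):
d^2x/dλ^2 + (dx/dλ)^2 - (dy/dλ)^2 = 0
d^2y/dλ^2 + 2 (dx/dλ)(dy/dλ) = 0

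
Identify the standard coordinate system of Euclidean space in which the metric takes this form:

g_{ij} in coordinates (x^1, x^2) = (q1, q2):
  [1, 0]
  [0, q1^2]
The line element ds^2 = dq1^2 + q1^2 dq2^2 is dr^2 + r^2 dθ^2 with q1 = r, q2 = θ.
polar coordinates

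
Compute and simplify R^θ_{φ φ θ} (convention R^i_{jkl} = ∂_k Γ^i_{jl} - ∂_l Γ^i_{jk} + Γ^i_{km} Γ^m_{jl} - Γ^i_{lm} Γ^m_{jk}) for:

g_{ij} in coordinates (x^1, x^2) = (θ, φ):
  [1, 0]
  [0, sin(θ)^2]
Non-zero Christoffel symbols (Γ^k_{ij} = Γ^k_{ji}):
Γ^θ_{φ φ} = -sin(2*θ)/2
Γ^φ_{θ φ} = 1/tan(θ)
R^θ_{φ φ θ} = ∂_φ Γ^θ_{φ θ} - ∂_θ Γ^θ_{φ φ} + Γ^θ_{φ m} Γ^m_{φ θ} - Γ^θ_{θ m} Γ^m_{φ φ}
  = (0) - (-cos(2*θ)) + (-cos(θ)^2) - (0) = -sin(θ)^2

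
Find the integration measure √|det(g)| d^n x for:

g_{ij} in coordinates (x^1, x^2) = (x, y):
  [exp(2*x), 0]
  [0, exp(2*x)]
det(g) = exp(4*x)
√|det(g)| = exp(2*x)
Volume element: dV = exp(2*x) dx dy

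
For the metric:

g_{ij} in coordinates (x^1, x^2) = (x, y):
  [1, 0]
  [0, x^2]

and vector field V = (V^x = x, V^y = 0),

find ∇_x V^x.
Non-zero Christoffel symbols:
Γ^x_{y y} = -x
Γ^y_{x y} = 1/x
∇_x V^x = ∂_x V^x + Γ^x_{x j} V^j
  = (1) + (0)(x) + (0)(0)
  = 1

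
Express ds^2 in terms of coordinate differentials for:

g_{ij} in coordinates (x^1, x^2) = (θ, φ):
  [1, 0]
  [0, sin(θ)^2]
ds^2 = g_{ij} dx^i dx^j; only the non-zero components contribute.
ds^2 = dθ^2 + sin(θ)^2 dφ^2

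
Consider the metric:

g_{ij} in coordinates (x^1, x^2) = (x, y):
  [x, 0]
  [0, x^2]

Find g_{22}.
With x^1 = x, x^2 = y, g_{22} = g_{yy} is the row-2, column-2 entry of the matrix.
g_{22} = x^2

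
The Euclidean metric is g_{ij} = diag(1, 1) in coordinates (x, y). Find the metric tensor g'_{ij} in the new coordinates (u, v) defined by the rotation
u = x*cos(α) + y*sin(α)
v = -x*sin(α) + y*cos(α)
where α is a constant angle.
Invert the transformation: x = u*cos(α) - v*sin(α), y = u*sin(α) + v*cos(α)
g'_{ij} = (∂x^k/∂x'^i)(∂x^l/∂x'^j) g_{kl}; with g_{kl} = δ_{kl} this is Σ_k (∂x^k/∂x'^i)(∂x^k/∂x'^j).
Jacobian: ∂x/∂u = cos(α), ∂x/∂v = -sin(α), ∂y/∂u = sin(α), ∂y/∂v = cos(α)
g'_{uu} = (cos(α))(cos(α)) + (sin(α))(sin(α)) = 1
g'_{uv} = (cos(α))(-sin(α)) + (sin(α))(cos(α)) = 0
g'_{vv} = (-sin(α))(-sin(α)) + (cos(α))(cos(α)) = 1
g'_{ij} = diag(1, 1)
The Euclidean metric is invariant under rotations.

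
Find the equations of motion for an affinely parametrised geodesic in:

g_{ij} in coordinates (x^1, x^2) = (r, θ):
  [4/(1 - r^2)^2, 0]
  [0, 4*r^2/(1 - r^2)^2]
Geodesic equation: d^2x^k/dλ^2 + Γ^k_{ij} (dx^i/dλ)(dx^j/dλ) = 0.
Non-zero Christoffel symbols:
Γ^r_{r r} = 2*r/(1 - r^2)
Γ^r_{θ θ} = (r^3 + r)/(r^2 - 1)
Γ^θ_{r θ} = (-r^2 - 1)/(r^3 - r)
Substituting (the symmetric pair Γ^k_{ij}, Γ^k_{ji} combines into a factor 2):
d^2r/dλ^2 + (2*r/(1 - r^2)) (dr/dλ)^2 + ((r^3 + r)/(r^2 - 1)) (dθ/dλ)^2 = 0
d^2θ/dλ^2 + ((-2*r^2 - 2)/(r^3 - r)) (dr/dλ)(dθ/dλ) = 0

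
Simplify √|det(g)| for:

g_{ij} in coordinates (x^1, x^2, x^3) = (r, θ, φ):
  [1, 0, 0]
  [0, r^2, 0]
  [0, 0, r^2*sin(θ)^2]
det(g) = r^4*sin(θ)^2
√|det(g)| = r^2*sin(θ) (taking 0 < θ < π so that |sin(θ)| = sin(θ))
Volume element: dV = r^2*sin(θ) dr dθ dφ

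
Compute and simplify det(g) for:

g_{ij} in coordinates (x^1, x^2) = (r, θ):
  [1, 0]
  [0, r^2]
For a 2×2 metric: det(g) = g_{11}·g_{22} - g_{12}·g_{21}
= (1)·(r^2) - (0)·(0)
= r^2 - 0
det(g) = r^2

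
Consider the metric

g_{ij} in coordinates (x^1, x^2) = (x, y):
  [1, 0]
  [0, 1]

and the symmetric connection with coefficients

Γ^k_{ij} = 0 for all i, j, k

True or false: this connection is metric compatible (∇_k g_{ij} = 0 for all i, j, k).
Using ∇_k g_{ij} = ∂_k g_{ij} - Γ^m_{ki} g_{mj} - Γ^m_{kj} g_{im}:
e.g. ∇_x g_{xy} = (0) - (0) - (0) = 0
Every component ∇_k g_{ij} vanishes: the connection is metric compatible.
True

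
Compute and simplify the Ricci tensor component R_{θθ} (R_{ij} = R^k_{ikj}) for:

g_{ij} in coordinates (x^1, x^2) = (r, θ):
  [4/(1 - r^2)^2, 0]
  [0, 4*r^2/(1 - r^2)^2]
Non-zero Christoffel symbols (Γ^k_{ij} = Γ^k_{ji}):
Γ^r_{r r} = 2*r/(1 - r^2)
Γ^r_{θ θ} = (r^3 + r)/(r^2 - 1)
Γ^θ_{r θ} = (-r^2 - 1)/(r^3 - r)
R^r_{θ r θ} = ∂_r Γ^r_{θ θ} - ∂_θ Γ^r_{θ r} + Γ^r_{r m} Γ^m_{θ θ} - Γ^r_{θ m} Γ^m_{θ r}
  = ((r^4 - 4*r^2 - 1)/(r^2 - 1)^2) - (0) + (-2*r^2*(r^2 + 1)/(r^2 - 1)^2) - (-(r^2 + 1)^2/(r^2 - 1)^2) = -4*r^2/(r^2 - 1)^2
R^θ_{θ θ θ} = 0 (a repeated index in an antisymmetric pair)
R_{θθ} = R^r_{θ r θ} + R^θ_{θ θ θ} = (-4*r^2/(r^2 - 1)^2) + (0) = -4*r^2/(r^2 - 1)^2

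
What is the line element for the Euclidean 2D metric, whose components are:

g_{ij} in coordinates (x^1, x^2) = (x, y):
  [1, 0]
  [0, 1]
ds^2 = g_{ij} dx^i dx^j; only the non-zero components contribute.
ds^2 = dx^2 + dy^2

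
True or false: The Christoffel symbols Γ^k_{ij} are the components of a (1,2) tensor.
Under a change of coordinates Γ picks up an inhomogeneous term ∂²x/∂x'∂x'; e.g. Γ = 0 in Cartesian coordinates but Γ^r_{θθ} = -r in polar coordinates on the same flat plane.
False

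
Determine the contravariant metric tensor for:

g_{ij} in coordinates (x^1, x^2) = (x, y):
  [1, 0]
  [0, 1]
The metric is diagonal, so g^{ij} is diagonal with entries 1/g_{ii}: diag(1, 1).
g^{ij}:
  [1, 0]
  [0, 1]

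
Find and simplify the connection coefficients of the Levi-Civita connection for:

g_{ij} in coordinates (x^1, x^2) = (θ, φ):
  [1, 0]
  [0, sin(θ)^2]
Using Γ^k_{ij} = (1/2) g^{km} (∂_i g_{mj} + ∂_j g_{mi} - ∂_m g_{ij}); the metric is diagonal, so only the m = k term contributes.
Non-zero symbols (using the symmetry Γ^k_{ij} = Γ^k_{ji}):
Γ^θ_{φ φ} = (1/2) g^{θθ} (∂_φ g_{θφ} + ∂_φ g_{θφ} - ∂_θ g_{φφ}) = (1/2)(1)((0) + (0) - (sin(2*θ))) = -sin(2*θ)/2
Γ^φ_{θ φ} = (1/2) g^{φφ} (∂_θ g_{φφ} + ∂_φ g_{φθ} - ∂_φ g_{θφ}) = (1/2)(1/sin(θ)^2)((sin(2*θ)) + (0) - (0)) = 1/tan(θ)
All other Christoffel symbols are zero.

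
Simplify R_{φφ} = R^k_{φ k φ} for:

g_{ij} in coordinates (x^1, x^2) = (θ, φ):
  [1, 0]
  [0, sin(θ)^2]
Non-zero Christoffel symbols (Γ^k_{ij} = Γ^k_{ji}):
Γ^θ_{φ φ} = -sin(2*θ)/2
Γ^φ_{θ φ} = 1/tan(θ)
R^θ_{φ θ φ} = ∂_θ Γ^θ_{φ φ} - ∂_φ Γ^θ_{φ θ} + Γ^θ_{θ m} Γ^m_{φ φ} - Γ^θ_{φ m} Γ^m_{φ θ}
  = (-cos(2*θ)) - (0) + (0) - (-cos(θ)^2) = sin(θ)^2
R^φ_{φ φ φ} = 0 (a repeated index in an antisymmetric pair)
R_{φφ} = R^θ_{φ θ φ} + R^φ_{φ φ φ} = (sin(θ)^2) + (0) = sin(θ)^2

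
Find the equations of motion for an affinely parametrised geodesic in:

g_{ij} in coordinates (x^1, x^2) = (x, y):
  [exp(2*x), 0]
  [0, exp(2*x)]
Geodesic equation: d^2x^k/dλ^2 + Γ^k_{ij} (dx^i/dλ)(dx^j/dλ) = 0.
Non-zero Christoffel symbols:
Γ^x_{x x} = 1
Γ^x_{y y} = -1
Γ^y_{x y} = 1
Substituting (the symmetric pair Γ^k_{ij}, Γ^k_{ji} combines into a factor 2):
d^2x/dλ^2 + (dx/dλ)^2 - (dy/dλ)^2 = 0
d^2y/dλ^2 + 2 (dx/dλ)(dy/dλ) = 0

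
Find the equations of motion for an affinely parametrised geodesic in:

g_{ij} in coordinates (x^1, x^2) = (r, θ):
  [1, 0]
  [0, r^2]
Geodesic equation: d^2x^k/dλ^2 + Γ^k_{ij} (dx^i/dλ)(dx^j/dλ) = 0.
Non-zero Christoffel symbols:
Γ^r_{θ θ} = -r
Γ^θ_{r θ} = 1/r
Substituting (the symmetric pair Γ^k_{ij}, Γ^k_{ji} combines into a factor 2):
d^2r/dλ^2 - r (dθ/dλ)^2 = 0
d^2θ/dλ^2 + (2/r) (dr/dλ)(dθ/dλ) = 0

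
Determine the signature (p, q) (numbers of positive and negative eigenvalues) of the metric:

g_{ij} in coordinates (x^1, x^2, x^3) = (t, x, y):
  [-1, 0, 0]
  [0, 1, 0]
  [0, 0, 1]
The metric is diagonal, so its eigenvalues are the diagonal entries: -1, 1, 1 (at a generic point, where coordinate-dependent entries are positive).
2 positive, 1 negative.
(2, 1) - Lorentzian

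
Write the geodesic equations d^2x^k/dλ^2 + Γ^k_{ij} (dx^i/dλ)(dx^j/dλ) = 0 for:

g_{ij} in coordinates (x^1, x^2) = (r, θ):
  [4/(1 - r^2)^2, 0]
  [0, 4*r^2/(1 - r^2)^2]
Geodesic equation: d^2x^k/dλ^2 + Γ^k_{ij} (dx^i/dλ)(dx^j/dλ) = 0.
Non-zero Christoffel symbols:
Γ^r_{r r} = 2*r/(1 - r^2)
Γ^r_{θ θ} = (r^3 + r)/(r^2 - 1)
Γ^θ_{r θ} = (-r^2 - 1)/(r^3 - r)
Substituting (the symmetric pair Γ^k_{ij}, Γ^k_{ji} combines into a factor 2):
d^2r/dλ^2 + (2*r/(1 - r^2)) (dr/dλ)^2 + ((r^3 + r)/(r^2 - 1)) (dθ/dλ)^2 = 0
d^2θ/dλ^2 + ((-2*r^2 - 2)/(r^3 - r)) (dr/dλ)(dθ/dλ) = 0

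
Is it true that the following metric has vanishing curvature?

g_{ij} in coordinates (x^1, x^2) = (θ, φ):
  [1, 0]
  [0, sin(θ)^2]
Non-zero Christoffel symbols:
Γ^θ_{φ φ} = -sin(2*θ)/2
Γ^φ_{θ φ} = 1/tan(θ)
Ricci tensor: R_{θθ} = 1, R_{θφ} = 0, R_{φφ} = sin(θ)^2
The Ricci tensor is non-zero, so the Riemann tensor is non-zero: not flat.
No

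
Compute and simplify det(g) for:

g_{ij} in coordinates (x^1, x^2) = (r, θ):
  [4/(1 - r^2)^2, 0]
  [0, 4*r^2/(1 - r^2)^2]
For a 2×2 metric: det(g) = g_{11}·g_{22} - g_{12}·g_{21}
= (4/(1 - r^2)^2)·(4*r^2/(1 - r^2)^2) - (0)·(0)
= 16*r^2/(1 - r^2)^4 - 0
det(g) = 16*r^2/(1 - r^2)^4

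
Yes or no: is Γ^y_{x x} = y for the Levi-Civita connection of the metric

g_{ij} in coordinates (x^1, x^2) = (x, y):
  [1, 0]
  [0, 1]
Γ^y_{x x} = (1/2) g^{yy} (∂_x g_{yx} + ∂_x g_{yx} - ∂_y g_{xx}) = (1/2)(1)((0) + (0) - (0)) = 0
This differs from the proposed value y.
No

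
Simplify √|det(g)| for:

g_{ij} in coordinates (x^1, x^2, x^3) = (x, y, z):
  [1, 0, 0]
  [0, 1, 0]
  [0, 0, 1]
det(g) = 1
√|det(g)| = 1
Volume element: dV = 1 dx dy dz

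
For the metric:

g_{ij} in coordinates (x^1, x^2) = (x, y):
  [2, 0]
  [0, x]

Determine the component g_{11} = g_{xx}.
With x^1 = x, x^2 = y, g_{11} = g_{xx} is the row-1, column-1 entry of the matrix.
g_{11} = 2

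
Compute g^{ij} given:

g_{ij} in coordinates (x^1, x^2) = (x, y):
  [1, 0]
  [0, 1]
The metric is diagonal, so g^{ij} is diagonal with entries 1/g_{ii}: diag(1, 1).
g^{ij}:
  [1, 0]
  [0, 1]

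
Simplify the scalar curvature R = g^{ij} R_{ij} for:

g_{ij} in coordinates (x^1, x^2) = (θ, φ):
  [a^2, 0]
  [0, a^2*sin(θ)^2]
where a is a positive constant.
Non-zero Christoffel symbols (Γ^k_{ij} = Γ^k_{ji}):
Γ^θ_{φ φ} = -sin(2*θ)/2
Γ^φ_{θ φ} = 1/tan(θ)
Ricci tensor (R_{ij} = R^k_{ikj}): R_{θθ} = 1, R_{θφ} = 0, R_{φφ} = sin(θ)^2
Inverse metric: g^{θθ} = 1/a^2, g^{φφ} = 1/(a^2*sin(θ)^2)
R = g^{ij} R_{ij} = (1/a^2)(1) + (1/(a^2*sin(θ)^2))(sin(θ)^2) = 2/a^2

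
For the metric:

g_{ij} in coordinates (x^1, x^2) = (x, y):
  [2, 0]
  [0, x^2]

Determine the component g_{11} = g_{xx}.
With x^1 = x, x^2 = y, g_{11} = g_{xx} is the row-1, column-1 entry of the matrix.
g_{11} = 2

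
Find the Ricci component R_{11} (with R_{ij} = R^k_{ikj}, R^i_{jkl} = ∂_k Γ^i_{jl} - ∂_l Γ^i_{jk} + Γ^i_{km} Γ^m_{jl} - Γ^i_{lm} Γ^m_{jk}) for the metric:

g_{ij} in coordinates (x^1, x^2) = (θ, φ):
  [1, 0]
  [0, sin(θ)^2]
Non-zero Christoffel symbols (Γ^k_{ij} = Γ^k_{ji}):
Γ^θ_{φ φ} = -sin(2*θ)/2
Γ^φ_{θ φ} = 1/tan(θ)
R^θ_{θ θ θ} = 0 (a repeated index in an antisymmetric pair)
R^φ_{θ φ θ} = ∂_φ Γ^φ_{θ θ} - ∂_θ Γ^φ_{θ φ} + Γ^φ_{φ m} Γ^m_{θ θ} - Γ^φ_{θ m} Γ^m_{θ φ}
  = (0) - (-1/sin(θ)^2) + (0) - (1/tan(θ)^2) = 1
R_{θθ} = R^θ_{θ θ θ} + R^φ_{θ φ θ} = (0) + (1) = 1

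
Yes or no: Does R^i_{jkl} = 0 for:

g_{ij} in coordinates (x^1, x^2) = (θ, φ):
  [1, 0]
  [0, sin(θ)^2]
Non-zero Christoffel symbols:
Γ^θ_{φ φ} = -sin(2*θ)/2
Γ^φ_{θ φ} = 1/tan(θ)
Ricci tensor: R_{θθ} = 1, R_{θφ} = 0, R_{φφ} = sin(θ)^2
The Ricci tensor is non-zero, so the Riemann tensor is non-zero: not flat.
No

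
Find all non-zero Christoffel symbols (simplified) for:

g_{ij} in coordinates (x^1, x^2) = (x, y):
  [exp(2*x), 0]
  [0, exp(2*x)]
Using Γ^k_{ij} = (1/2) g^{km} (∂_i g_{mj} + ∂_j g_{mi} - ∂_m g_{ij}); the metric is diagonal, so only the m = k term contributes.
Non-zero symbols (using the symmetry Γ^k_{ij} = Γ^k_{ji}):
Γ^x_{x x} = (1/2) g^{xx} (∂_x g_{xx} + ∂_x g_{xx} - ∂_x g_{xx}) = (1/2)(exp(-2*x))((2*exp(2*x)) + (2*exp(2*x)) - (2*exp(2*x))) = 1
Γ^x_{y y} = (1/2) g^{xx} (∂_y g_{xy} + ∂_y g_{xy} - ∂_x g_{yy}) = (1/2)(exp(-2*x))((0) + (0) - (2*exp(2*x))) = -1
Γ^y_{x y} = (1/2) g^{yy} (∂_x g_{yy} + ∂_y g_{yx} - ∂_y g_{xy}) = (1/2)(exp(-2*x))((2*exp(2*x)) + (0) - (0)) = 1
All other Christoffel symbols are zero.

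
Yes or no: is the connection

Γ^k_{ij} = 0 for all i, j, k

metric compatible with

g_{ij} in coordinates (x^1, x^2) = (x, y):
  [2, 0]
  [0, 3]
Using ∇_k g_{ij} = ∂_k g_{ij} - Γ^m_{ki} g_{mj} - Γ^m_{kj} g_{im}:
e.g. ∇_x g_{xx} = (0) - (0) - (0) = 0
Every component ∇_k g_{ij} vanishes: the connection is metric compatible.
Yes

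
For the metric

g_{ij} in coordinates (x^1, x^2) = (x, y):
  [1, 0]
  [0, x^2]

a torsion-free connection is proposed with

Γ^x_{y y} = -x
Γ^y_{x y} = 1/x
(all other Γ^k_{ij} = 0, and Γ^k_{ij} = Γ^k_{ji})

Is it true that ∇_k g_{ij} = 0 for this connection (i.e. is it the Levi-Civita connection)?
Using ∇_k g_{ij} = ∂_k g_{ij} - Γ^m_{ki} g_{mj} - Γ^m_{kj} g_{im}:
e.g. ∇_x g_{yy} = (2*x) - (x) - (x) = 0
Every component ∇_k g_{ij} vanishes: the connection is metric compatible.
Yes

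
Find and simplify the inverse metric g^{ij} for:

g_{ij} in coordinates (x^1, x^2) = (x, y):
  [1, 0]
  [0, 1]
The metric is diagonal, so g^{ij} is diagonal with entries 1/g_{ii}: diag(1, 1).
g^{ij}:
  [1, 0]
  [0, 1]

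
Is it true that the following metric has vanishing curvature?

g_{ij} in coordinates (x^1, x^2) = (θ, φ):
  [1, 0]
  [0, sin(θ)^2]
Non-zero Christoffel symbols:
Γ^θ_{φ φ} = -sin(2*θ)/2
Γ^φ_{θ φ} = 1/tan(θ)
Ricci tensor: R_{θθ} = 1, R_{θφ} = 0, R_{φφ} = sin(θ)^2
The Ricci tensor is non-zero, so the Riemann tensor is non-zero: not flat.
No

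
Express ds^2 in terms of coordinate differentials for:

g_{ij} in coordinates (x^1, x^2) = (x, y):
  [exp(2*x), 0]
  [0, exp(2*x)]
ds^2 = g_{ij} dx^i dx^j; only the non-zero components contribute.
ds^2 = exp(2*x) dx^2 + exp(2*x) dy^2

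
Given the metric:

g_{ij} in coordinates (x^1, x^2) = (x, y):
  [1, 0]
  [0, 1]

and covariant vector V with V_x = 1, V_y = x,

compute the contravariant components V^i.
Inverse metric (diagonal): g^{xx} = 1, g^{yy} = 1
V^i = g^{ij} V_j:
V^x = (1)(1) + (0)(x) = 1
V^y = (0)(1) + (1)(x) = x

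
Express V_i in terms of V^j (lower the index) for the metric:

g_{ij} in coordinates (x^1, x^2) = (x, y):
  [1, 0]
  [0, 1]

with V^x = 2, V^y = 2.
V_i = g_{ij} V^j:
V_x = (1)(2) + (0)(2) = 2
V_y = (0)(2) + (1)(2) = 2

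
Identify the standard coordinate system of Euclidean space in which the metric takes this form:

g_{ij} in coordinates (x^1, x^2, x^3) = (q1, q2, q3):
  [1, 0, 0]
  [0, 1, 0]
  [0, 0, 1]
All components are constant and the metric is the identity, i.e. orthonormal rectilinear coordinates.
Cartesian (3D) coordinates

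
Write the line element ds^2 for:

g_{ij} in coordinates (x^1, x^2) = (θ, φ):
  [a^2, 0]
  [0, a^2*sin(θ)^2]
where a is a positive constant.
ds^2 = g_{ij} dx^i dx^j; only the non-zero components contribute.
ds^2 = a^2 dθ^2 + a^2*sin(θ)^2 dφ^2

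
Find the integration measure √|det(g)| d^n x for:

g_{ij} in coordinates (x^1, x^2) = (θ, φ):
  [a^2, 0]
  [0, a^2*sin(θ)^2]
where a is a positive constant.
det(g) = a^4*sin(θ)^2
√|det(g)| = a^2*sin(θ) (taking 0 < θ < π so that |sin(θ)| = sin(θ))
Volume element: dV = a^2*sin(θ) dθ dφ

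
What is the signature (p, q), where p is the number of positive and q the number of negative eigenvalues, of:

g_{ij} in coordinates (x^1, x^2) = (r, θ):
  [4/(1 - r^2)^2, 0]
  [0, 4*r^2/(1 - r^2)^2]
The metric is diagonal, so its eigenvalues are the diagonal entries: 4/(1 - r^2)^2, 4*r^2/(1 - r^2)^2 (at a generic point, where coordinate-dependent entries are positive).
2 positive, 0 negative.
(2, 0) - Riemannian (positive definite)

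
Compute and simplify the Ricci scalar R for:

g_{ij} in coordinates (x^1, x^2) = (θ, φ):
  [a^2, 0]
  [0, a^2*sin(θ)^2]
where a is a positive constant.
Non-zero Christoffel symbols (Γ^k_{ij} = Γ^k_{ji}):
Γ^θ_{φ φ} = -sin(2*θ)/2
Γ^φ_{θ φ} = 1/tan(θ)
Ricci tensor (R_{ij} = R^k_{ikj}): R_{θθ} = 1, R_{θφ} = 0, R_{φφ} = sin(θ)^2
Inverse metric: g^{θθ} = 1/a^2, g^{φφ} = 1/(a^2*sin(θ)^2)
R = g^{ij} R_{ij} = (1/a^2)(1) + (1/(a^2*sin(θ)^2))(sin(θ)^2) = 2/a^2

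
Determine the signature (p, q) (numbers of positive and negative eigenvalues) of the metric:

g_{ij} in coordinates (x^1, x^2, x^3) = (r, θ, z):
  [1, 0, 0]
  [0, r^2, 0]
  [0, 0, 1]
The metric is diagonal, so its eigenvalues are the diagonal entries: 1, r^2, 1 (at a generic point, where coordinate-dependent entries are positive).
3 positive, 0 negative.
(3, 0) - Riemannian (positive definite)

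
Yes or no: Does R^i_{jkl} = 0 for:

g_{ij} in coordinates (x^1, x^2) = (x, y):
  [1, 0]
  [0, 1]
All metric components are constant, so every Christoffel symbol vanishes and R^i_{jkl} = 0.
Yes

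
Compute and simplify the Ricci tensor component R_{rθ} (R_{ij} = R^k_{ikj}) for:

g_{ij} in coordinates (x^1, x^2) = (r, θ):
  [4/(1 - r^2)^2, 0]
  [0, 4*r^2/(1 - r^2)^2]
Non-zero Christoffel symbols (Γ^k_{ij} = Γ^k_{ji}):
Γ^r_{r r} = 2*r/(1 - r^2)
Γ^r_{θ θ} = (r^3 + r)/(r^2 - 1)
Γ^θ_{r θ} = (-r^2 - 1)/(r^3 - r)
R^r_{r r θ} = 0 (a repeated index in an antisymmetric pair)
R^θ_{r θ θ} = 0 (a repeated index in an antisymmetric pair)
R_{rθ} = R^r_{r r θ} + R^θ_{r θ θ} = (0) + (0) = 0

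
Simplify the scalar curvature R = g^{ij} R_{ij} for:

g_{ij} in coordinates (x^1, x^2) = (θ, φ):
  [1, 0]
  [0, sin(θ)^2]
Non-zero Christoffel symbols (Γ^k_{ij} = Γ^k_{ji}):
Γ^θ_{φ φ} = -sin(2*θ)/2
Γ^φ_{θ φ} = 1/tan(θ)
Ricci tensor (R_{ij} = R^k_{ikj}): R_{θθ} = 1, R_{θφ} = 0, R_{φφ} = sin(θ)^2
Inverse metric: g^{θθ} = 1, g^{φφ} = 1/sin(θ)^2
R = g^{ij} R_{ij} = (1)(1) + (1/sin(θ)^2)(sin(θ)^2) = 2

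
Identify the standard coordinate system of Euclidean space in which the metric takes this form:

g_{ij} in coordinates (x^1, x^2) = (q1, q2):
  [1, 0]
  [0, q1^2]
The line element ds^2 = dq1^2 + q1^2 dq2^2 is dr^2 + r^2 dθ^2 with q1 = r, q2 = θ.
polar coordinates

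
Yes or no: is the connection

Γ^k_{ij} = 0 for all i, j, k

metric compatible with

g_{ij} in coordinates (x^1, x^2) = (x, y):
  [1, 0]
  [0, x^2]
Using ∇_k g_{ij} = ∂_k g_{ij} - Γ^m_{ki} g_{mj} - Γ^m_{kj} g_{im}:
∇_x g_{yy} = (2*x) - (0) - (0) = 2*x ≠ 0
So the connection is not metric compatible (it is not the Levi-Civita connection).
No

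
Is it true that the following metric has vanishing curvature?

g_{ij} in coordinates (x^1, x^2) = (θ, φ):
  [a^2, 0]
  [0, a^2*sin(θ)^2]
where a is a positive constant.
Non-zero Christoffel symbols:
Γ^θ_{φ φ} = -sin(2*θ)/2
Γ^φ_{θ φ} = 1/tan(θ)
Ricci tensor: R_{θθ} = 1, R_{θφ} = 0, R_{φφ} = sin(θ)^2
The Ricci tensor is non-zero, so the Riemann tensor is non-zero: not flat.
No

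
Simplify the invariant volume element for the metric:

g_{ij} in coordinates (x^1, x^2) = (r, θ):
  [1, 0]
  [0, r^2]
det(g) = r^2
√|det(g)| = r
Volume element: dV = r dr dθ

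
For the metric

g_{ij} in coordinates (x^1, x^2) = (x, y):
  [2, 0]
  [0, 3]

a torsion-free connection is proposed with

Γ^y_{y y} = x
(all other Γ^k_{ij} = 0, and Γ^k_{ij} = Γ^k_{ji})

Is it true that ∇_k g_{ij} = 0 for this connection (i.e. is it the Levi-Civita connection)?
Using ∇_k g_{ij} = ∂_k g_{ij} - Γ^m_{ki} g_{mj} - Γ^m_{kj} g_{im}:
∇_y g_{yy} = (0) - (3*x) - (3*x) = -6*x ≠ 0
So the connection is not metric compatible (it is not the Levi-Civita connection).
No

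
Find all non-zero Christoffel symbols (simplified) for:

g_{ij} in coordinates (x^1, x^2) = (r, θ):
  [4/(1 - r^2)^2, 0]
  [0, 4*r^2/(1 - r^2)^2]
Using Γ^k_{ij} = (1/2) g^{km} (∂_i g_{mj} + ∂_j g_{mi} - ∂_m g_{ij}); the metric is diagonal, so only the m = k term contributes.
Non-zero symbols (using the symmetry Γ^k_{ij} = Γ^k_{ji}):
Γ^r_{r r} = (1/2) g^{rr} (∂_r g_{rr} + ∂_r g_{rr} - ∂_r g_{rr}) = (1/2)((1 - r^2)^2/4)((16*r/(1 - r^2)^3) + (16*r/(1 - r^2)^3) - (16*r/(1 - r^2)^3)) = 2*r/(1 - r^2)
Γ^r_{θ θ} = (1/2) g^{rr} (∂_θ g_{rθ} + ∂_θ g_{rθ} - ∂_r g_{θθ}) = (1/2)((1 - r^2)^2/4)((0) + (0) - (-8*(r^3 + r)/(r^2 - 1)^3)) = (r^3 + r)/(r^2 - 1)
Γ^θ_{r θ} = (1/2) g^{θθ} (∂_r g_{θθ} + ∂_θ g_{θr} - ∂_θ g_{rθ}) = (1/2)((1 - r^2)^2/(4*r^2))((-8*(r^3 + r)/(r^2 - 1)^3) + (0) - (0)) = (-r^2 - 1)/(r^3 - r)
All other Christoffel symbols are zero.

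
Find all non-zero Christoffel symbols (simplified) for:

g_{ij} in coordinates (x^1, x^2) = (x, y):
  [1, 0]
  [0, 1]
Using Γ^k_{ij} = (1/2) g^{km} (∂_i g_{mj} + ∂_j g_{mi} - ∂_m g_{ij}); the metric is diagonal, so only the m = k term contributes.
Every metric component is constant, so all ∂_m g_{ij} = 0 and every Christoffel symbol vanishes.
All Christoffel symbols are zero.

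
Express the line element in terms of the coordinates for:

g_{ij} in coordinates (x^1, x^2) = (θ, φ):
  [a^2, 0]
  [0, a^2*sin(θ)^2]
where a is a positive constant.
ds^2 = g_{ij} dx^i dx^j; only the non-zero components contribute.
ds^2 = a^2 dθ^2 + a^2*sin(θ)^2 dφ^2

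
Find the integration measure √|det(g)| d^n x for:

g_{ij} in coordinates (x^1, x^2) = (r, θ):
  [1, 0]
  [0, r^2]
det(g) = r^2
√|det(g)| = r
Volume element: dV = r dr dθ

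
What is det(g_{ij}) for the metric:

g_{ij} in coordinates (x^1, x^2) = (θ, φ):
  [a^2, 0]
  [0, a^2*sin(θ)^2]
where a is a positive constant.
For a 2×2 metric: det(g) = g_{11}·g_{22} - g_{12}·g_{21}
= (a^2)·(a^2*sin(θ)^2) - (0)·(0)
= a^4*sin(θ)^2 - 0
det(g) = a^4*sin(θ)^2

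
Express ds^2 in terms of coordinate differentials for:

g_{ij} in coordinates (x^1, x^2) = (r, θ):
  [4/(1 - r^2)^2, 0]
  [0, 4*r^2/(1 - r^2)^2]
ds^2 = g_{ij} dx^i dx^j; only the non-zero components contribute.
ds^2 = (4/(1 - r^2)^2) dr^2 + (4*r^2/(1 - r^2)^2) dθ^2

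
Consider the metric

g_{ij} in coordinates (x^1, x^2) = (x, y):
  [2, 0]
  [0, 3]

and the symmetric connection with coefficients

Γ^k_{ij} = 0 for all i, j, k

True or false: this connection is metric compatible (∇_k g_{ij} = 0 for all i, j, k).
Using ∇_k g_{ij} = ∂_k g_{ij} - Γ^m_{ki} g_{mj} - Γ^m_{kj} g_{im}:
e.g. ∇_y g_{yy} = (0) - (0) - (0) = 0
Every component ∇_k g_{ij} vanishes: the connection is metric compatible.
True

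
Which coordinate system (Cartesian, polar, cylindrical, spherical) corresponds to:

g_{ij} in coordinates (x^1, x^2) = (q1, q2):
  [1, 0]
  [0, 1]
All components are constant and the metric is the identity, i.e. orthonormal rectilinear coordinates.
Cartesian (2D) coordinates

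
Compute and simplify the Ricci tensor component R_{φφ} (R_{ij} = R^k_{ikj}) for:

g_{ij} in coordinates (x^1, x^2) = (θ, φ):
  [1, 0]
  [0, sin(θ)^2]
Non-zero Christoffel symbols (Γ^k_{ij} = Γ^k_{ji}):
Γ^θ_{φ φ} = -sin(2*θ)/2
Γ^φ_{θ φ} = 1/tan(θ)
R^θ_{φ θ φ} = ∂_θ Γ^θ_{φ φ} - ∂_φ Γ^θ_{φ θ} + Γ^θ_{θ m} Γ^m_{φ φ} - Γ^θ_{φ m} Γ^m_{φ θ}
  = (-cos(2*θ)) - (0) + (0) - (-cos(θ)^2) = sin(θ)^2
R^φ_{φ φ φ} = 0 (a repeated index in an antisymmetric pair)
R_{φφ} = R^θ_{φ θ φ} + R^φ_{φ φ φ} = (sin(θ)^2) + (0) = sin(θ)^2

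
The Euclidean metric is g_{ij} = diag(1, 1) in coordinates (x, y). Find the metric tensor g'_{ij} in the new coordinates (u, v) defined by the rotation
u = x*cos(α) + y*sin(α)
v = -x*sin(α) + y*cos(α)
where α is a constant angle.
Invert the transformation: x = u*cos(α) - v*sin(α), y = u*sin(α) + v*cos(α)
g'_{ij} = (∂x^k/∂x'^i)(∂x^l/∂x'^j) g_{kl}; with g_{kl} = δ_{kl} this is Σ_k (∂x^k/∂x'^i)(∂x^k/∂x'^j).
Jacobian: ∂x/∂u = cos(α), ∂x/∂v = -sin(α), ∂y/∂u = sin(α), ∂y/∂v = cos(α)
g'_{uu} = (cos(α))(cos(α)) + (sin(α))(sin(α)) = 1
g'_{uv} = (cos(α))(-sin(α)) + (sin(α))(cos(α)) = 0
g'_{vv} = (-sin(α))(-sin(α)) + (cos(α))(cos(α)) = 1
g'_{ij} = diag(1, 1)
The Euclidean metric is invariant under rotations.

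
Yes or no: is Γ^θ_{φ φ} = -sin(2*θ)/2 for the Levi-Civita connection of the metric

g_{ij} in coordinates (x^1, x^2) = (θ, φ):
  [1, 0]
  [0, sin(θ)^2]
Γ^θ_{φ φ} = (1/2) g^{θθ} (∂_φ g_{θφ} + ∂_φ g_{θφ} - ∂_θ g_{φφ}) = (1/2)(1)((0) + (0) - (sin(2*θ))) = -sin(2*θ)/2
This equals the proposed value -sin(2*θ)/2.
Yes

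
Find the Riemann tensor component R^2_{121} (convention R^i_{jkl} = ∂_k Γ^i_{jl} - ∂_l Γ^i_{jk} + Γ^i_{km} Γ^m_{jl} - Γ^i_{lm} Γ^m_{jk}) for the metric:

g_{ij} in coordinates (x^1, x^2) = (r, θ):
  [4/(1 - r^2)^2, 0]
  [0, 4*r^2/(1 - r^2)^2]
Non-zero Christoffel symbols (Γ^k_{ij} = Γ^k_{ji}):
Γ^r_{r r} = 2*r/(1 - r^2)
Γ^r_{θ θ} = (r^3 + r)/(r^2 - 1)
Γ^θ_{r θ} = (-r^2 - 1)/(r^3 - r)
R^θ_{r θ r} = ∂_θ Γ^θ_{r r} - ∂_r Γ^θ_{r θ} + Γ^θ_{θ m} Γ^m_{r r} - Γ^θ_{r m} Γ^m_{r θ}
  = (0) - ((r^4 + 4*r^2 - 1)/(r^3 - r)^2) + (2*(r^2 + 1)/(r^2 - 1)^2) - ((r^2 + 1)^2/(r^3 - r)^2) = -4/(r^2 - 1)^2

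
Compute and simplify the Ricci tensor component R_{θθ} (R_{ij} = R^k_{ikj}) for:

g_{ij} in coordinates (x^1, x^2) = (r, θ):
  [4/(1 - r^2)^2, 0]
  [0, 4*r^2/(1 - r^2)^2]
Non-zero Christoffel symbols (Γ^k_{ij} = Γ^k_{ji}):
Γ^r_{r r} = 2*r/(1 - r^2)
Γ^r_{θ θ} = (r^3 + r)/(r^2 - 1)
Γ^θ_{r θ} = (-r^2 - 1)/(r^3 - r)
R^r_{θ r θ} = ∂_r Γ^r_{θ θ} - ∂_θ Γ^r_{θ r} + Γ^r_{r m} Γ^m_{θ θ} - Γ^r_{θ m} Γ^m_{θ r}
  = ((r^4 - 4*r^2 - 1)/(r^2 - 1)^2) - (0) + (-2*r^2*(r^2 + 1)/(r^2 - 1)^2) - (-(r^2 + 1)^2/(r^2 - 1)^2) = -4*r^2/(r^2 - 1)^2
R^θ_{θ θ θ} = 0 (a repeated index in an antisymmetric pair)
R_{θθ} = R^r_{θ r θ} + R^θ_{θ θ θ} = (-4*r^2/(r^2 - 1)^2) + (0) = -4*r^2/(r^2 - 1)^2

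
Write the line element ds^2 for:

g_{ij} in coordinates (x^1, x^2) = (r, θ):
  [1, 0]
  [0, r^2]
ds^2 = g_{ij} dx^i dx^j; only the non-zero components contribute.
ds^2 = dr^2 + r^2 dθ^2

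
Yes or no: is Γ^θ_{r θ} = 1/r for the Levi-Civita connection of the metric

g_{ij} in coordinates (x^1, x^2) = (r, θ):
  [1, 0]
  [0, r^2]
Γ^θ_{r θ} = (1/2) g^{θθ} (∂_r g_{θθ} + ∂_θ g_{θr} - ∂_θ g_{rθ}) = (1/2)(1/r^2)((2*r) + (0) - (0)) = 1/r
This equals the proposed value 1/r.
Yes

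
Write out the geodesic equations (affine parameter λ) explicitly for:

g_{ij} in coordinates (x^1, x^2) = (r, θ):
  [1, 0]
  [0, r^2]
Geodesic equation: d^2x^k/dλ^2 + Γ^k_{ij} (dx^i/dλ)(dx^j/dλ) = 0.
Non-zero Christoffel symbols:
Γ^r_{θ θ} = -r
Γ^θ_{r θ} = 1/r
Substituting (the symmetric pair Γ^k_{ij}, Γ^k_{ji} combines into a factor 2):
d^2r/dλ^2 - r (dθ/dλ)^2 = 0
d^2θ/dλ^2 + (2/r) (dr/dλ)(dθ/dλ) = 0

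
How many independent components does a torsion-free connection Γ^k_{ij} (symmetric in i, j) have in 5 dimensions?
Γ^k_{ij} has n choices for the upper index and n(n+1)/2 independent symmetric lower index pairs.
Total = 5 × 5×6/2 = 5 × 15 = 75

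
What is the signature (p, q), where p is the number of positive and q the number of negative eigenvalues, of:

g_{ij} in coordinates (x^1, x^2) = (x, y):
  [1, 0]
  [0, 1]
The metric is diagonal, so its eigenvalues are the diagonal entries: 1, 1 (at a generic point, where coordinate-dependent entries are positive).
2 positive, 0 negative.
(2, 0) - Riemannian (positive definite)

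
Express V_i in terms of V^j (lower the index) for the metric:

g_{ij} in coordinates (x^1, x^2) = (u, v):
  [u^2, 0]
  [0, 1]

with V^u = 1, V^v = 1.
V_i = g_{ij} V^j:
V_u = (u^2)(1) + (0)(1) = u^2
V_v = (0)(1) + (1)(1) = 1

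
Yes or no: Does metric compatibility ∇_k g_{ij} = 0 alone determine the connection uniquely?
One also needs vanishing torsion; metric compatibility plus torsion-freeness singles out the Levi-Civita connection.
No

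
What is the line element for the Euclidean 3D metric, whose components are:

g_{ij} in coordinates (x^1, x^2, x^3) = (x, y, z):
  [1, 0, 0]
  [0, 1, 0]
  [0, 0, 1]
ds^2 = g_{ij} dx^i dx^j; only the non-zero components contribute.
ds^2 = dx^2 + dy^2 + dz^2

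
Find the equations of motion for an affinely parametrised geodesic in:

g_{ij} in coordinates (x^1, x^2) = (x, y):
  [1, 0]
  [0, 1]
Geodesic equation: d^2x^k/dλ^2 + Γ^k_{ij} (dx^i/dλ)(dx^j/dλ) = 0.
All Christoffel symbols vanish, so the geodesics are straight lines:
d^2x/dλ^2 = 0
d^2y/dλ^2 = 0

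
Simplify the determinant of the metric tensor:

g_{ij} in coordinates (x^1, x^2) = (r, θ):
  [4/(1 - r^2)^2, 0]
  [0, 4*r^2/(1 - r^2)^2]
For a 2×2 metric: det(g) = g_{11}·g_{22} - g_{12}·g_{21}
= (4/(1 - r^2)^2)·(4*r^2/(1 - r^2)^2) - (0)·(0)
= 16*r^2/(1 - r^2)^4 - 0
det(g) = 16*r^2/(1 - r^2)^4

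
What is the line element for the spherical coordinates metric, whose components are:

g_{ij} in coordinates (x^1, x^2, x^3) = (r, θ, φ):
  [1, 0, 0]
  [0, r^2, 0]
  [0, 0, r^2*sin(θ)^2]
ds^2 = g_{ij} dx^i dx^j; only the non-zero components contribute.
ds^2 = dr^2 + r^2 dθ^2 + r^2*sin(θ)^2 dφ^2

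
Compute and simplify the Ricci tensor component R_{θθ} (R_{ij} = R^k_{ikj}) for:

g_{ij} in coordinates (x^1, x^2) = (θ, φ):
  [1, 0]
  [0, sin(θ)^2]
Non-zero Christoffel symbols (Γ^k_{ij} = Γ^k_{ji}):
Γ^θ_{φ φ} = -sin(2*θ)/2
Γ^φ_{θ φ} = 1/tan(θ)
R^θ_{θ θ θ} = 0 (a repeated index in an antisymmetric pair)
R^φ_{θ φ θ} = ∂_φ Γ^φ_{θ θ} - ∂_θ Γ^φ_{θ φ} + Γ^φ_{φ m} Γ^m_{θ θ} - Γ^φ_{θ m} Γ^m_{θ φ}
  = (0) - (-1/sin(θ)^2) + (0) - (1/tan(θ)^2) = 1
R_{θθ} = R^θ_{θ θ θ} + R^φ_{θ φ θ} = (0) + (1) = 1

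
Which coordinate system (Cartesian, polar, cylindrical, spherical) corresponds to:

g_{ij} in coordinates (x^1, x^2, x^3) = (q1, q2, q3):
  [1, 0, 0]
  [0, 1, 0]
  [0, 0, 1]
All components are constant and the metric is the identity, i.e. orthonormal rectilinear coordinates.
Cartesian (3D) coordinates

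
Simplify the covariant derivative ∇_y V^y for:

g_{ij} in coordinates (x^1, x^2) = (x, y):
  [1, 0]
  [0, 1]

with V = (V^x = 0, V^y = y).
All Christoffel symbols are zero.
∇_y V^y = ∂_y V^y + Γ^y_{y j} V^j
  = (1) + (0)(0) + (0)(y)
  = 1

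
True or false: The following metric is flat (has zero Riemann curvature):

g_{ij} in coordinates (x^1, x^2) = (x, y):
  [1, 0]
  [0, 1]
All metric components are constant, so every Christoffel symbol vanishes and R^i_{jkl} = 0.
True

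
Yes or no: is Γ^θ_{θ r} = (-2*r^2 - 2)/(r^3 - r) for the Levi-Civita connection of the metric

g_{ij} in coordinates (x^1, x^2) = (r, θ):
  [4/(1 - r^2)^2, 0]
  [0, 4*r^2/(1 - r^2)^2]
Γ^θ_{θ r} = (1/2) g^{θθ} (∂_θ g_{θr} + ∂_r g_{θθ} - ∂_θ g_{θr}) = (1/2)((1 - r^2)^2/(4*r^2))((0) + (-8*(r^3 + r)/(r^2 - 1)^3) - (0)) = (-r^2 - 1)/(r^3 - r)
This differs from the proposed value (-2*r^2 - 2)/(r^3 - r).
No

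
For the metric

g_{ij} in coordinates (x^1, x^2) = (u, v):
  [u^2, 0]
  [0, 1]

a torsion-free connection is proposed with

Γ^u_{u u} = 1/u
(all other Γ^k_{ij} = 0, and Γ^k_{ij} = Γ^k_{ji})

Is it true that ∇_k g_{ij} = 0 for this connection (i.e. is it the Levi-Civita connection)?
Using ∇_k g_{ij} = ∂_k g_{ij} - Γ^m_{ki} g_{mj} - Γ^m_{kj} g_{im}:
e.g. ∇_u g_{uu} = (2*u) - (u) - (u) = 0
Every component ∇_k g_{ij} vanishes: the connection is metric compatible.
Yes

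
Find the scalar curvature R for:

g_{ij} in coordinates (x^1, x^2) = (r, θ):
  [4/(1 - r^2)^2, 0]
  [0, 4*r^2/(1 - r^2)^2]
Non-zero Christoffel symbols (Γ^k_{ij} = Γ^k_{ji}):
Γ^r_{r r} = 2*r/(1 - r^2)
Γ^r_{θ θ} = (r^3 + r)/(r^2 - 1)
Γ^θ_{r θ} = (-r^2 - 1)/(r^3 - r)
Ricci tensor (R_{ij} = R^k_{ikj}): R_{rr} = -4/(r^2 - 1)^2, R_{rθ} = 0, R_{θθ} = -4*r^2/(r^2 - 1)^2
Inverse metric: g^{rr} = (1 - r^2)^2/4, g^{θθ} = (1 - r^2)^2/(4*r^2)
R = g^{ij} R_{ij} = ((1 - r^2)^2/4)(-4/(r^2 - 1)^2) + ((1 - r^2)^2/(4*r^2))(-4*r^2/(r^2 - 1)^2) = -2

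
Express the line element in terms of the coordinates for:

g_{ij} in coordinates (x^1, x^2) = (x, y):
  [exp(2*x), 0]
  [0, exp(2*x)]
ds^2 = g_{ij} dx^i dx^j; only the non-zero components contribute.
ds^2 = exp(2*x) dx^2 + exp(2*x) dy^2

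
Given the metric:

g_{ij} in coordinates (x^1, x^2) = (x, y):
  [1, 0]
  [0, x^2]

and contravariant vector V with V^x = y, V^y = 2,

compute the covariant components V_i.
V_i = g_{ij} V^j:
V_x = (1)(y) + (0)(2) = y
V_y = (0)(y) + (x^2)(2) = 2*x^2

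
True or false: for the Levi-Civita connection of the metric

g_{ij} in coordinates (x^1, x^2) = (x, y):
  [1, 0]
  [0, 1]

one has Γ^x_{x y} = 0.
Γ^x_{x y} = (1/2) g^{xx} (∂_x g_{xy} + ∂_y g_{xx} - ∂_x g_{xy}) = (1/2)(1)((0) + (0) - (0)) = 0
This equals the proposed value 0.
True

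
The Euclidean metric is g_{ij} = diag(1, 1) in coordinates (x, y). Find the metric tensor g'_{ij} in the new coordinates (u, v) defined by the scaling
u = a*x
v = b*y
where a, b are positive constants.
Invert the transformation: x = u/a, y = v/b
g'_{ij} = (∂x^k/∂x'^i)(∂x^l/∂x'^j) g_{kl}; with g_{kl} = δ_{kl} this is Σ_k (∂x^k/∂x'^i)(∂x^k/∂x'^j).
Jacobian: ∂x/∂u = 1/a, ∂x/∂v = 0, ∂y/∂u = 0, ∂y/∂v = 1/b
g'_{uu} = (1/a)(1/a) + (0)(0) = 1/a^2
g'_{uv} = (1/a)(0) + (0)(1/b) = 0
g'_{vv} = (0)(0) + (1/b)(1/b) = 1/b^2
g'_{ij} = diag(1/a^2, 1/b^2)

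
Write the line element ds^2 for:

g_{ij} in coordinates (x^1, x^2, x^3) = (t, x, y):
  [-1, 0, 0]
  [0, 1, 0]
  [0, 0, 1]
ds^2 = g_{ij} dx^i dx^j; only the non-zero components contribute.
ds^2 = -dt^2 + dx^2 + dy^2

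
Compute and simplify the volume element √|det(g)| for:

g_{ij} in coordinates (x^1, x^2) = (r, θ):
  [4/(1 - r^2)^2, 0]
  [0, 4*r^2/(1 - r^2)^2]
det(g) = 16*r^2/(1 - r^2)^4
√|det(g)| = 4*r/(r^2 - 1)^2
Volume element: dV = 4*r/(r^2 - 1)^2 dr dθ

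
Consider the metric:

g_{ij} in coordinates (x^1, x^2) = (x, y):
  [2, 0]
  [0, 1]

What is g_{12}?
With x^1 = x, x^2 = y, g_{12} = g_{xy} is the row-1, column-2 entry of the matrix.
g_{12} = 0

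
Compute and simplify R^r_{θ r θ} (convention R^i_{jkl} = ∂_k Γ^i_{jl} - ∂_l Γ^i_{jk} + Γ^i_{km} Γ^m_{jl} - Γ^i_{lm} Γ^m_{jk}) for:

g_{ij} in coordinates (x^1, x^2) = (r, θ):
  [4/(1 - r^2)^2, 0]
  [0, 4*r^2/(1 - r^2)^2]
Non-zero Christoffel symbols (Γ^k_{ij} = Γ^k_{ji}):
Γ^r_{r r} = 2*r/(1 - r^2)
Γ^r_{θ θ} = (r^3 + r)/(r^2 - 1)
Γ^θ_{r θ} = (-r^2 - 1)/(r^3 - r)
R^r_{θ r θ} = ∂_r Γ^r_{θ θ} - ∂_θ Γ^r_{θ r} + Γ^r_{r m} Γ^m_{θ θ} - Γ^r_{θ m} Γ^m_{θ r}
  = ((r^4 - 4*r^2 - 1)/(r^2 - 1)^2) - (0) + (-2*r^2*(r^2 + 1)/(r^2 - 1)^2) - (-(r^2 + 1)^2/(r^2 - 1)^2) = -4*r^2/(r^2 - 1)^2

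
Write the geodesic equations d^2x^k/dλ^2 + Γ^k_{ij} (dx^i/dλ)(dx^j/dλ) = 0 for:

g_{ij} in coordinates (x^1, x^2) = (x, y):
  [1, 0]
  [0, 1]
Geodesic equation: d^2x^k/dλ^2 + Γ^k_{ij} (dx^i/dλ)(dx^j/dλ) = 0.
All Christoffel symbols vanish, so the geodesics are straight lines:
d^2x/dλ^2 = 0
d^2y/dλ^2 = 0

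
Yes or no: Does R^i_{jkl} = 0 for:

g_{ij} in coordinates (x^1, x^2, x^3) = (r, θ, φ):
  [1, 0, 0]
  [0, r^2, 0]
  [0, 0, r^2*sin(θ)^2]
Non-zero Christoffel symbols:
Γ^r_{θ θ} = -r
Γ^r_{φ φ} = -r*sin(θ)^2
Γ^θ_{r θ} = 1/r
Γ^θ_{φ φ} = -sin(2*θ)/2
Γ^φ_{r φ} = 1/r
Γ^φ_{θ φ} = 1/tan(θ)
Ricci tensor: R_{rr} = 0, R_{rθ} = 0, R_{rφ} = 0, R_{θθ} = 0, R_{θφ} = 0, R_{φφ} = 0
All R_{ij} vanish; in 3 dimensions the Riemann tensor is fully determined by the Ricci tensor, so R^i_{jkl} = 0: the metric is flat (curvilinear coordinates on flat space).
Yes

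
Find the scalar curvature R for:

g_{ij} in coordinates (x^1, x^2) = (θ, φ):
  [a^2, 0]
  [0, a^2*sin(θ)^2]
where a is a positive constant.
Non-zero Christoffel symbols (Γ^k_{ij} = Γ^k_{ji}):
Γ^θ_{φ φ} = -sin(2*θ)/2
Γ^φ_{θ φ} = 1/tan(θ)
Ricci tensor (R_{ij} = R^k_{ikj}): R_{θθ} = 1, R_{θφ} = 0, R_{φφ} = sin(θ)^2
Inverse metric: g^{θθ} = 1/a^2, g^{φφ} = 1/(a^2*sin(θ)^2)
R = g^{ij} R_{ij} = (1/a^2)(1) + (1/(a^2*sin(θ)^2))(sin(θ)^2) = 2/a^2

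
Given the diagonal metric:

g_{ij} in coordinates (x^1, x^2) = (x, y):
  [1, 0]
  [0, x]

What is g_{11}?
With x^1 = x, x^2 = y, g_{11} = g_{xx} is the row-1, column-1 entry of the matrix.
g_{11} = 1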